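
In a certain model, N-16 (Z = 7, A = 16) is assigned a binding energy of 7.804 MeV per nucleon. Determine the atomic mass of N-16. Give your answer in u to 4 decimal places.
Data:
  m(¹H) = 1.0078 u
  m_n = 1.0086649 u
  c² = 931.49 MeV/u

Total binding energy = 16 × 7.804 = 124.864 MeV
Mass defect = 124.864 MeV / (931.49 MeV/u) = 0.134048 u
Constituent mass = 7(1.0078) + 9(1.0086649) = 16.1325841 u
Atomic mass = 16.1325841 − 0.134048 = 15.9985361 u ≈ 15.9985 u (to 4 decimal places)

15.9985 u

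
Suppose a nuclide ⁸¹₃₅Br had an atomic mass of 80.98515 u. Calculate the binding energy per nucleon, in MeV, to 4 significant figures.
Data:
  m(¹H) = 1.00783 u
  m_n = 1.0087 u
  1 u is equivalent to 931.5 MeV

7.925 MeV/nucleon

With 35 protons and 46 neutrons (A = 81):
Mass of separated nucleons = 35(1.00783) + 46(1.0087) = 35.27405 + 46.4002 = 81.67425 u
The mass defect is 81.67425 − 80.98515 = 0.68910 u.
Converting to energy: 0.68910 u × 931.5 MeV/u = 641.897 MeV
Dividing by A = 81 gives 7.925 MeV per nucleon.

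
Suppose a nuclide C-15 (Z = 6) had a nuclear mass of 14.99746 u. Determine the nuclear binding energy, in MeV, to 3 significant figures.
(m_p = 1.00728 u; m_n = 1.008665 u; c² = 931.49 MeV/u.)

116 MeV

Total constituent mass: 6 × 1.00728 + 9 × 1.008665 = 15.121665 u
Mass defect Δm = 15.121665 − 14.99746 = 0.124205 u
E_B = 0.124205 × 931.49 = 115.696 MeV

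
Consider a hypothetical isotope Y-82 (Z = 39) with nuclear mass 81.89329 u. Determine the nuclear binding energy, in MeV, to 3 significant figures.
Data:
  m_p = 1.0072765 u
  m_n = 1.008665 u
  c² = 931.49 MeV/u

711 MeV

Total constituent mass: 39 × 1.0072765 + 43 × 1.008665 = 82.6563785 u
The mass defect is 82.6563785 − 81.89329 = 0.7630885 u.
E_B = 0.7630885 × 931.49 = 710.809 MeV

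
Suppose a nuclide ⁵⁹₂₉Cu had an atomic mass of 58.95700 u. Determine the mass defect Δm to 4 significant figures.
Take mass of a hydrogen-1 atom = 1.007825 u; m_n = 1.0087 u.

0.5309 u

Z = 29, so N = A − Z = 59 − 29 = 30.
Σm = 29·m(¹H) + 30·m_n = 29.226925 + 30.2610 = 59.487925 u
The mass defect is 59.487925 − 58.95700 = 0.530925 u.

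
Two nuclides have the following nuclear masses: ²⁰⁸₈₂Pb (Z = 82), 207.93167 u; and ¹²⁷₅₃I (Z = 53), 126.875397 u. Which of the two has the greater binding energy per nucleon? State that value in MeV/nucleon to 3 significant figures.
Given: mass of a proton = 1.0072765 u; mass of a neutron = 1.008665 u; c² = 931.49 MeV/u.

²⁰⁸₈₂Pb: Σm = 82(1.0072765) + 126(1.008665) = 209.6884630 u; Δm = 1.7567930 u; E_B = 1636.4 MeV; E_B/A = 7.867 MeV
¹²⁷₅₃I: Σm = 53(1.0072765) + 74(1.008665) = 128.0268645 u; Δm = 1.1514675 u; E_B = 1072.6 MeV; E_B/A = 8.446 MeV
¹²⁷₅₃I has the higher binding energy per nucleon, so it is the more tightly bound nucleus.

¹²⁷₅₃I; 8.45 MeV/nucleon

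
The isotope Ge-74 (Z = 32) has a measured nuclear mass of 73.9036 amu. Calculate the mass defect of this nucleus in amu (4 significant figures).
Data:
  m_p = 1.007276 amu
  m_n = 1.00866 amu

0.6930 amu

The nucleus contains 32 protons and 74 − 32 = 42 neutrons.
Mass of separated nucleons = 32(1.007276) + 42(1.00866) = 32.232832 + 42.36372 = 74.596552 amu
The mass defect is 74.596552 − 73.9036 = 0.692952 amu.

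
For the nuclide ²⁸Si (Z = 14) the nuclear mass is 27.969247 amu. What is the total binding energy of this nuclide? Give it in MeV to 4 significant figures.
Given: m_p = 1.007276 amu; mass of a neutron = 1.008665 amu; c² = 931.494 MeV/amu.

236.5 MeV

With 14 protons and 14 neutrons (A = 28):
Total constituent mass: 14 × 1.007276 + 14 × 1.008665 = 28.223174 amu
The mass defect is 28.223174 − 27.969247 = 0.253927 amu.
Binding energy = Δm·c² = 0.253927 × 931.494 MeV/amu = 236.531 MeV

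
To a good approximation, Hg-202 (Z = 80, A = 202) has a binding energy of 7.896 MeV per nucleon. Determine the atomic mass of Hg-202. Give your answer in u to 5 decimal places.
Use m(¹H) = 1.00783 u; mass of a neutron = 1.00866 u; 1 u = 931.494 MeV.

201.97063 u

Total binding energy = 202 × 7.896 = 1594.992 MeV
Mass defect = 1594.992 MeV / (931.494 MeV/u) = 1.7122944 u
Constituent mass = 80(1.00783) + 122(1.00866) = 203.68292 u
Atomic mass = 203.68292 − 1.7122944 = 201.9706256 u ≈ 201.97063 u (to 5 decimal places)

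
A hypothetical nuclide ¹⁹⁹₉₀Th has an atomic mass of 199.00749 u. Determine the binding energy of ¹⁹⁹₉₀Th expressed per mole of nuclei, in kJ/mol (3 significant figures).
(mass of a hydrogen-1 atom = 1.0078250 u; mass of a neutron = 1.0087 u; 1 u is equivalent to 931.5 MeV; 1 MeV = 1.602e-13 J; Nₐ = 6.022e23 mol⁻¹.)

1.48e+11 kJ/mol

Total constituent mass: 90 × 1.0078250 + 109 × 1.0087 = 200.6525500 u
The mass defect is 200.6525500 − 199.00749 = 1.6450600 u.
Converting to energy: 1.6450600 u × 931.5 MeV/u = 1532.37 MeV
Per nucleus in joules: 1532.37 MeV × 1.602e-13 J/MeV = 2.4549e-10 J
Per mole: 2.4549e-10 J × 6.022e23 mol⁻¹ = 1.4783e+14 J/mol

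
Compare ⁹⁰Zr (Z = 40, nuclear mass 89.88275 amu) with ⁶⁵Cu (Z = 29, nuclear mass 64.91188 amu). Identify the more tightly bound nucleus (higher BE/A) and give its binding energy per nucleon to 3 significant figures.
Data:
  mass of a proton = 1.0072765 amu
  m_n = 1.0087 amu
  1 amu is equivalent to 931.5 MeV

⁶⁵Cu; 8.78 MeV/nucleon

⁹⁰Zr: Σm = 40(1.0072765) + 50(1.0087) = 90.7260600 amu; Δm = 0.8433100 amu; E_B = 785.54 MeV; E_B/A = 8.728 MeV
⁶⁵Cu: Σm = 29(1.0072765) + 36(1.0087) = 65.5242185 amu; Δm = 0.6123385 amu; E_B = 570.39 MeV; E_B/A = 8.775 MeV
⁶⁵Cu has the higher binding energy per nucleon, so it is the more tightly bound nucleus.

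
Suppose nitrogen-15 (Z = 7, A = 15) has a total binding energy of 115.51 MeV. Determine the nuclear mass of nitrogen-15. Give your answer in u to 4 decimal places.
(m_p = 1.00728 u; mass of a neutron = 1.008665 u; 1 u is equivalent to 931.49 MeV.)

Mass defect = 115.51 MeV / (931.49 MeV/u) = 0.124006 u
Constituent mass = 7(1.00728) + 8(1.008665) = 15.120280 u
Nuclear mass = 15.120280 − 0.124006 = 14.996274 u ≈ 14.9963 u (to 4 decimal places)

14.9963 u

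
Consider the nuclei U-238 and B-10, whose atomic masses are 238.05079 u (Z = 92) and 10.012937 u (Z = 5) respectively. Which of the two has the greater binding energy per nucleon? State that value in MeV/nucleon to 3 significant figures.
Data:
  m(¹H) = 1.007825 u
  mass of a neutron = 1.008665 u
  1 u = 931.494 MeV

U-238; 7.57 MeV/nucleon

U-238: Σm = 92(1.007825) + 146(1.008665) = 239.984990 u; Δm = 1.934200 u; E_B = 1801.7 MeV; E_B/A = 7.570 MeV
B-10: Σm = 5(1.007825) + 5(1.008665) = 10.082450 u; Δm = 0.069513 u; E_B = 64.751 MeV; E_B/A = 6.475 MeV
U-238 has the higher binding energy per nucleon, so it is the more tightly bound nucleus.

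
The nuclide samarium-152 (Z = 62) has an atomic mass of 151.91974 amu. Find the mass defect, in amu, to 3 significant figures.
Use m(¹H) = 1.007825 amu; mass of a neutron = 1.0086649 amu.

Σm = 62·m(¹H) + 90·m_n = 62.485150 + 90.7798410 = 153.2649910 amu
Δm = 153.2649910 − 151.91974 = 1.3452510 amu

1.35 amu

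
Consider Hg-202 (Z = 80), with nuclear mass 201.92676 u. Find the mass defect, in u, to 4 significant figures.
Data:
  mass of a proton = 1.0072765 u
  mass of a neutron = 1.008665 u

1.712 u

The nucleus contains 80 protons and 202 − 80 = 122 neutrons.
Total constituent mass: 80 × 1.0072765 + 122 × 1.008665 = 203.6392500 u
Mass defect Δm = 203.6392500 − 201.92676 = 1.7124900 u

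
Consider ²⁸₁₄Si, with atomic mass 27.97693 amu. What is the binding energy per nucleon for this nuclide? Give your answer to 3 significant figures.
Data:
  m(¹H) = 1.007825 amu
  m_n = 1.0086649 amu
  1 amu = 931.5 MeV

Total constituent mass: 14 × 1.007825 + 14 × 1.0086649 = 28.2308586 amu
Δm = 28.2308586 − 27.97693 = 0.2539286 amu
Converting to energy: 0.2539286 amu × 931.5 MeV/amu = 236.534 MeV
Dividing by A = 28 gives 8.448 MeV per nucleon.

8.45 MeV/nucleon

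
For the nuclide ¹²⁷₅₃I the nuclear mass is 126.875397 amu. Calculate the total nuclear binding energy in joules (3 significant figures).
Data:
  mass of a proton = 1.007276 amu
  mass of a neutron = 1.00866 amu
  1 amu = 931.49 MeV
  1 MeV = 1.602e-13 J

With 53 protons and 74 neutrons (A = 127):
Mass of separated nucleons = 53(1.007276) + 74(1.00866) = 53.385628 + 74.64084 = 128.026468 amu
Mass defect Δm = 128.026468 − 126.875397 = 1.151071 amu
Converting to energy: 1.151071 amu × 931.49 MeV/amu = 1072.21 MeV
In joules: 1072.21 MeV × 1.602e-13 J/MeV = 1.7177e-10 J

1.72e-10 J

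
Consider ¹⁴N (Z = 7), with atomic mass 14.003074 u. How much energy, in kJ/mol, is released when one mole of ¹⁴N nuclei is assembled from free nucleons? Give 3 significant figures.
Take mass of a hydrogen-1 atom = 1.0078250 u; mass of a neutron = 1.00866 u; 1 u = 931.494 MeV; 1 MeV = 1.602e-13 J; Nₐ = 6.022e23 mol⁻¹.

1.01e+10 kJ/mol

Mass of separated nucleons = 7(1.0078250) + 7(1.00866) = 7.0547750 + 7.06062 = 14.1153950 u
The mass defect is 14.1153950 − 14.003074 = 0.1123210 u.
E_B = 0.1123210 × 931.494 = 104.626 MeV
Per nucleus in joules: 104.626 MeV × 1.602e-13 J/MeV = 1.6761e-11 J
Per mole: 1.6761e-11 J × 6.022e23 mol⁻¹ = 1.0093e+13 J/mol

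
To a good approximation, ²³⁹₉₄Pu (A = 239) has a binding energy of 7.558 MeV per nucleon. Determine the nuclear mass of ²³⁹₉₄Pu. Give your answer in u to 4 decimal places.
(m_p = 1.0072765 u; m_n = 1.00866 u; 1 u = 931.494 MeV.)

239.0005 u

Total binding energy = 239 × 7.558 = 1806.362 MeV
Mass defect = 1806.362 MeV / (931.494 MeV/u) = 1.939209 u
Constituent mass = 94(1.0072765) + 145(1.00866) = 240.9396910 u
Nuclear mass = 240.9396910 − 1.939209 = 239.0004820 u ≈ 239.0005 u (to 4 decimal places)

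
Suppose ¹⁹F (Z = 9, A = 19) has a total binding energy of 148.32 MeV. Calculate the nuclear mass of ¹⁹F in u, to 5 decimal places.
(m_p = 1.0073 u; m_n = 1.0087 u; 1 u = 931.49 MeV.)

Mass defect = 148.32 MeV / (931.49 MeV/u) = 0.1592288 u
Constituent mass = 9(1.0073) + 10(1.0087) = 19.1527 u
Nuclear mass = 19.1527 − 0.1592288 = 18.9934712 u ≈ 18.99347 u (to 5 decimal places)

18.99347 u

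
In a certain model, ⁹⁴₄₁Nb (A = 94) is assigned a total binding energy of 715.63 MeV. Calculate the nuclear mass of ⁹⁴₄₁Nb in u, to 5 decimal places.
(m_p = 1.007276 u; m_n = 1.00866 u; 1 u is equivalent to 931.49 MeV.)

Mass defect = 715.63 MeV / (931.49 MeV/u) = 0.7682637 u
Constituent mass = 41(1.007276) + 53(1.00866) = 94.757296 u
Nuclear mass = 94.757296 − 0.7682637 = 93.9890323 u ≈ 93.98903 u (to 5 decimal places)

93.98903 u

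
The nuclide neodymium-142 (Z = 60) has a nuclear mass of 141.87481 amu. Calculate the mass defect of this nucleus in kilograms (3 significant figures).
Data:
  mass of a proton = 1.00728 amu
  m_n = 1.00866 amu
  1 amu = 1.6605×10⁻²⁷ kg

The nucleus contains 60 protons and 142 − 60 = 82 neutrons.
Total constituent mass: 60 × 1.00728 + 82 × 1.00866 = 143.14692 amu
Mass defect Δm = 143.14692 − 141.87481 = 1.27211 amu
In SI units: 1.27211 amu × 1.6605×10⁻²⁷ kg/amu = 2.1123e-27 kg

2.11e-27 kg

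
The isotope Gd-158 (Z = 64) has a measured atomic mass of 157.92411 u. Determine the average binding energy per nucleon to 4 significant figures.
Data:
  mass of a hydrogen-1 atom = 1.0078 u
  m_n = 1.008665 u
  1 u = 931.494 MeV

8.192 MeV/nucleon

Z = 64, so N = A − Z = 158 − 64 = 94.
Total constituent mass: 64 × 1.0078 + 94 × 1.008665 = 159.313710 u
Mass defect Δm = 159.313710 − 157.92411 = 1.389600 u
Binding energy = Δm·c² = 1.389600 × 931.494 MeV/u = 1294.40 MeV
BE/A = 1294.40 MeV / 158 = 8.192 MeV/nucleon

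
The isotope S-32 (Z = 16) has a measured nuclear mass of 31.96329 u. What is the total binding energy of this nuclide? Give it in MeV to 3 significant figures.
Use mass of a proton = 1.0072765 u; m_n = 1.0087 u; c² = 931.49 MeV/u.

The nucleus contains 16 protons and 32 − 16 = 16 neutrons.
Σm = 16·m_p + 16·m_n = 16.1164240 + 16.1392 = 32.2556240 u
Δm = 32.2556240 − 31.96329 = 0.2923340 u
Converting to energy: 0.2923340 u × 931.49 MeV/u = 272.306 MeV

272 MeV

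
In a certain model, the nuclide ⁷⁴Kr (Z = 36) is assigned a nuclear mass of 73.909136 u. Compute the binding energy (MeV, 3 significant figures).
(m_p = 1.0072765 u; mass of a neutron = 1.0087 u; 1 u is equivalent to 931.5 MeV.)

637 MeV

The nucleus contains 36 protons and 74 − 36 = 38 neutrons.
Σm = 36·m_p + 38·m_n = 36.2619540 + 38.3306 = 74.5925540 u
The mass defect is 74.5925540 − 73.909136 = 0.6834180 u.
Binding energy = Δm·c² = 0.6834180 × 931.5 MeV/u = 636.604 MeV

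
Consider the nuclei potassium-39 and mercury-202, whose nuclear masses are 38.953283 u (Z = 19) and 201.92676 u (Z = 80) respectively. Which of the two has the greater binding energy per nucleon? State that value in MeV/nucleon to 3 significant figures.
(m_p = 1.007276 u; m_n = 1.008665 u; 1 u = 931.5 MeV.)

potassium-39: Σm = 19(1.007276) + 20(1.008665) = 39.311544 u; Δm = 0.358261 u; E_B = 333.72 MeV; E_B/A = 8.557 MeV
mercury-202: Σm = 80(1.007276) + 122(1.008665) = 203.639210 u; Δm = 1.712450 u; E_B = 1595.1 MeV; E_B/A = 7.897 MeV
potassium-39 has the higher binding energy per nucleon, so it is the more tightly bound nucleus.

potassium-39; 8.56 MeV/nucleon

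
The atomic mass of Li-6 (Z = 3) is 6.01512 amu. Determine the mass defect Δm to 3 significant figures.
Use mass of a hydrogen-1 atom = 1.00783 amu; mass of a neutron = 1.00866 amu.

0.0344 amu

Mass of separated nucleons = 3(1.00783) + 3(1.00866) = 3.02349 + 3.02598 = 6.04947 amu
Δm = 6.04947 − 6.01512 = 0.03435 amu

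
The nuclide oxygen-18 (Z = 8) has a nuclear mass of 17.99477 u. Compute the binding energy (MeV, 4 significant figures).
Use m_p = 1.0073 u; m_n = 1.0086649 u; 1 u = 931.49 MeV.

140.0 MeV

Z = 8, so N = A − Z = 18 − 8 = 10.
Mass of separated nucleons = 8(1.0073) + 10(1.0086649) = 8.0584 + 10.0866490 = 18.1450490 u
The mass defect is 18.1450490 − 17.99477 = 0.1502790 u.
Binding energy = Δm·c² = 0.1502790 × 931.49 MeV/u = 139.983 MeV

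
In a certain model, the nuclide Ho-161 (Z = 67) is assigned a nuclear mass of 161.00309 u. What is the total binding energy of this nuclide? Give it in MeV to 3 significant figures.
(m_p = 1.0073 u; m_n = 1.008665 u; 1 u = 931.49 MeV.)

1210 MeV

The nucleus contains 67 protons and 161 − 67 = 94 neutrons.
Mass of separated nucleons = 67(1.0073) + 94(1.008665) = 67.4891 + 94.814510 = 162.303610 u
The mass defect is 162.303610 − 161.00309 = 1.300520 u.
Converting to energy: 1.300520 u × 931.49 MeV/u = 1211.42 MeV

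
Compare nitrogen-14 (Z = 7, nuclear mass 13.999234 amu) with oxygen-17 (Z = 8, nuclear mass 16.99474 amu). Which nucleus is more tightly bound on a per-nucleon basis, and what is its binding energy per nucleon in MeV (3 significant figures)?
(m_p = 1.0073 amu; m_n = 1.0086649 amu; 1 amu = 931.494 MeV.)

oxygen-17; 7.76 MeV/nucleon

nitrogen-14: Σm = 7(1.0073) + 7(1.0086649) = 14.1117543 amu; Δm = 0.1125203 amu; E_B = 104.812 MeV; E_B/A = 7.487 MeV
oxygen-17: Σm = 8(1.0073) + 9(1.0086649) = 17.1363841 amu; Δm = 0.1416441 amu; E_B = 131.94 MeV; E_B/A = 7.761 MeV
oxygen-17 has the higher binding energy per nucleon, so it is the more tightly bound nucleus.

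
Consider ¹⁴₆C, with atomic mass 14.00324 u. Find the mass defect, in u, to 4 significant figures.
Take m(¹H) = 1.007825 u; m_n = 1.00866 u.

With 6 protons and 8 neutrons (A = 14):
Mass of separated nucleons = 6(1.007825) + 8(1.00866) = 6.046950 + 8.06928 = 14.116230 u
The mass defect is 14.116230 − 14.00324 = 0.112990 u.

0.1130 u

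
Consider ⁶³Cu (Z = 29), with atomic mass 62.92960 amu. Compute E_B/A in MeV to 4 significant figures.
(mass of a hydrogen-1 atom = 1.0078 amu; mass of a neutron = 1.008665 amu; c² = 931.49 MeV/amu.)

Z = 29, so N = A − Z = 63 − 29 = 34.
Mass of separated nucleons = 29(1.0078) + 34(1.008665) = 29.2262 + 34.294610 = 63.520810 amu
Mass defect Δm = 63.520810 − 62.92960 = 0.591210 amu
Binding energy = Δm·c² = 0.591210 × 931.49 MeV/amu = 550.706 MeV
BE/A = 550.706 MeV / 63 = 8.741 MeV/nucleon

8.741 MeV/nucleon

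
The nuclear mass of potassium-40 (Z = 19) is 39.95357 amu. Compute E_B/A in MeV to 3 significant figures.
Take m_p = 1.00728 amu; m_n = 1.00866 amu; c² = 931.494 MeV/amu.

With 19 protons and 21 neutrons (A = 40):
Σm = 19·m_p + 21·m_n = 19.13832 + 21.18186 = 40.32018 amu
The mass defect is 40.32018 − 39.95357 = 0.36661 amu.
Binding energy = Δm·c² = 0.36661 × 931.494 MeV/amu = 341.495 MeV
Per nucleon: 341.495 / 40 = 8.537 MeV

8.54 MeV/nucleon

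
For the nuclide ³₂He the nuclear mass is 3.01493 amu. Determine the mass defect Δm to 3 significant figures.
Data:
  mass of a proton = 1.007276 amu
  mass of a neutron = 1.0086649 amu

Z = 2, so N = A − Z = 3 − 2 = 1.
Σm = 2·m_p + 1·m_n = 2.014552 + 1.0086649 = 3.0232169 amu
Δm = 3.0232169 − 3.01493 = 0.0082869 amu

0.00829 amu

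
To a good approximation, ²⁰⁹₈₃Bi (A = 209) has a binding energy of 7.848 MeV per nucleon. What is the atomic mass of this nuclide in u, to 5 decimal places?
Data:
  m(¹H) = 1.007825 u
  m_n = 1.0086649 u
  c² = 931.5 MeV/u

Total binding energy = 209 × 7.848 = 1640.232 MeV
Mass defect = 1640.232 MeV / (931.5 MeV/u) = 1.7608502 u
Constituent mass = 83(1.007825) + 126(1.0086649) = 210.7412524 u
Atomic mass = 210.7412524 − 1.7608502 = 208.9804022 u ≈ 208.98040 u (to 5 decimal places)

208.98040 u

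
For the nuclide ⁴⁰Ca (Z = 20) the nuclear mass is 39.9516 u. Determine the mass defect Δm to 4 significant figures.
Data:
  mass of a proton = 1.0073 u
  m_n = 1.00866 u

With 20 protons and 20 neutrons (A = 40):
Mass of separated nucleons = 20(1.0073) + 20(1.00866) = 20.1460 + 20.17320 = 40.31920 u
Mass defect Δm = 40.31920 − 39.9516 = 0.36760 u

0.3676 u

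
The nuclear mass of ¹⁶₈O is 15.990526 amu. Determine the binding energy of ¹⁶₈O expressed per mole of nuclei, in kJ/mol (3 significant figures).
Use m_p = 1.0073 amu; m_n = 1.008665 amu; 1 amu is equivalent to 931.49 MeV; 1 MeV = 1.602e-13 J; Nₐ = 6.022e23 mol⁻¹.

Σm = 8·m_p + 8·m_n = 8.0584 + 8.069320 = 16.127720 amu
Mass defect Δm = 16.127720 − 15.990526 = 0.137194 amu
E_B = 0.137194 × 931.49 = 127.795 MeV
Per nucleus in joules: 127.795 MeV × 1.602e-13 J/MeV = 2.0473e-11 J
Per mole: 2.0473e-11 J × 6.022e23 mol⁻¹ = 1.2329e+13 J/mol

1.23e+10 kJ/mol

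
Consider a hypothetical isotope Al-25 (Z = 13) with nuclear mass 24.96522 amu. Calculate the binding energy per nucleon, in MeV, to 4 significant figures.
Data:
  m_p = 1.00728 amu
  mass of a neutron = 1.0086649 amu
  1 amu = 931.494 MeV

8.696 MeV/nucleon

With 13 protons and 12 neutrons (A = 25):
Total constituent mass: 13 × 1.00728 + 12 × 1.0086649 = 25.1986188 amu
Mass defect Δm = 25.1986188 − 24.96522 = 0.2333988 amu
E_B = 0.2333988 × 931.494 = 217.410 MeV
Dividing by A = 25 gives 8.696 MeV per nucleon.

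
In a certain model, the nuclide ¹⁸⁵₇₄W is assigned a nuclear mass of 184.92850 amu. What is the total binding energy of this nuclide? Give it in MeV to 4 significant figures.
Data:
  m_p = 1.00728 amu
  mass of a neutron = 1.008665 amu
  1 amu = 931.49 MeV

1464 MeV

The nucleus contains 74 protons and 185 − 74 = 111 neutrons.
Σm = 74·m_p + 111·m_n = 74.53872 + 111.961815 = 186.500535 amu
The mass defect is 186.500535 − 184.92850 = 1.572035 amu.
E_B = 1.572035 × 931.49 = 1464.33 MeV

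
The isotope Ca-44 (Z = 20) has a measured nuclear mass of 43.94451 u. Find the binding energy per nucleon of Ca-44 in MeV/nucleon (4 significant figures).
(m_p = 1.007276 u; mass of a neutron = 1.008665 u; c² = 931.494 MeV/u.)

8.658 MeV/nucleon

With 20 protons and 24 neutrons (A = 44):
Mass of separated nucleons = 20(1.007276) + 24(1.008665) = 20.145520 + 24.207960 = 44.353480 u
The mass defect is 44.353480 − 43.94451 = 0.408970 u.
E_B = 0.408970 × 931.494 = 380.953 MeV
Per nucleon: 380.953 / 44 = 8.658 MeV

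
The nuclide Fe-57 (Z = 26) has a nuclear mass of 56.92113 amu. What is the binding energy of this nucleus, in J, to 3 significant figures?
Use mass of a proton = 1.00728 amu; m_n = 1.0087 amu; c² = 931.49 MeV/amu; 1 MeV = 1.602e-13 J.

Total constituent mass: 26 × 1.00728 + 31 × 1.0087 = 57.45898 amu
Δm = 57.45898 − 56.92113 = 0.53785 amu
Binding energy = Δm·c² = 0.53785 × 931.49 MeV/amu = 501.002 MeV
In joules: 501.002 MeV × 1.602e-13 J/MeV = 8.0261e-11 J

8.03e-11 J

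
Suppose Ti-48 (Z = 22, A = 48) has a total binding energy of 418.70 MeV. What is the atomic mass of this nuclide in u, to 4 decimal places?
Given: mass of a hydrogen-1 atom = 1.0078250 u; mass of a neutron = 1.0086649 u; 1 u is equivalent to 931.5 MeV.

47.9479 u

Mass defect = 418.70 MeV / (931.5 MeV/u) = 0.449490 u
Constituent mass = 22(1.0078250) + 26(1.0086649) = 48.3974374 u
Atomic mass = 48.3974374 − 0.449490 = 47.9479474 u ≈ 47.9479 u (to 4 decimal places)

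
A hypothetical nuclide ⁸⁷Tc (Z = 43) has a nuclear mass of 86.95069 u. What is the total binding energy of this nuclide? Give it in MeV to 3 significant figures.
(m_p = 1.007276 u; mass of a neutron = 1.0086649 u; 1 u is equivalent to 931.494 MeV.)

The nucleus contains 43 protons and 87 − 43 = 44 neutrons.
Total constituent mass: 43 × 1.007276 + 44 × 1.0086649 = 87.6941236 u
Δm = 87.6941236 − 86.95069 = 0.7434336 u
Binding energy = Δm·c² = 0.7434336 × 931.494 MeV/u = 692.504 MeV

693 MeV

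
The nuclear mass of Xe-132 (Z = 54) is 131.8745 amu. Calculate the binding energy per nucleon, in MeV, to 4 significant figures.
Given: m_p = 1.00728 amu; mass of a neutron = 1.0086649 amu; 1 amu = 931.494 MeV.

The nucleus contains 54 protons and 132 − 54 = 78 neutrons.
Total constituent mass: 54 × 1.00728 + 78 × 1.0086649 = 133.0689822 amu
Δm = 133.0689822 − 131.8745 = 1.1944822 amu
Converting to energy: 1.1944822 amu × 931.494 MeV/amu = 1112.65 MeV
Dividing by A = 132 gives 8.429 MeV per nucleon.

8.429 MeV/nucleon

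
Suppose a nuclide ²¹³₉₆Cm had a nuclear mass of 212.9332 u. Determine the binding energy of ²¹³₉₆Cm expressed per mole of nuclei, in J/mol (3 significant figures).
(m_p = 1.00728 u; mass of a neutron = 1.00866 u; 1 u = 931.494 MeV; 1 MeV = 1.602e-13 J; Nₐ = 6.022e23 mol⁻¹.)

1.60e+14 J/mol

Mass of separated nucleons = 96(1.00728) + 117(1.00866) = 96.69888 + 118.01322 = 214.71210 u
The mass defect is 214.71210 − 212.9332 = 1.77890 u.
Binding energy = Δm·c² = 1.77890 × 931.494 MeV/u = 1657.03 MeV
Per nucleus in joules: 1657.03 MeV × 1.602e-13 J/MeV = 2.6546e-10 J
Per mole: 2.6546e-10 J × 6.022e23 mol⁻¹ = 1.5986e+14 J/mol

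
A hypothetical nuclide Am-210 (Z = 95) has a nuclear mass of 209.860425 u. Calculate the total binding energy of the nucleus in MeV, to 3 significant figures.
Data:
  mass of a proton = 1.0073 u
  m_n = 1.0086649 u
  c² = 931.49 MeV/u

1700 MeV

Z = 95, so N = A − Z = 210 − 95 = 115.
Σm = 95·m_p + 115·m_n = 95.6935 + 115.9964635 = 211.6899635 u
Mass defect Δm = 211.6899635 − 209.860425 = 1.8295385 u
Converting to energy: 1.8295385 u × 931.49 MeV/u = 1704.20 MeV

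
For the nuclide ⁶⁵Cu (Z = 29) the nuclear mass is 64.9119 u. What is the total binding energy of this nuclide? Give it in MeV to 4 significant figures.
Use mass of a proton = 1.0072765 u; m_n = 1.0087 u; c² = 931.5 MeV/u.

Σm = 29·m_p + 36·m_n = 29.2110185 + 36.3132 = 65.5242185 u
The mass defect is 65.5242185 − 64.9119 = 0.6123185 u.
Converting to energy: 0.6123185 u × 931.5 MeV/u = 570.375 MeV

570.4 MeV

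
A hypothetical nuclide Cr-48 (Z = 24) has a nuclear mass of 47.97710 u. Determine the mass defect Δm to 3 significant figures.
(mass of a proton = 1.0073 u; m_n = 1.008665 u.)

With 24 protons and 24 neutrons (A = 48):
Mass of separated nucleons = 24(1.0073) + 24(1.008665) = 24.1752 + 24.207960 = 48.383160 u
The mass defect is 48.383160 − 47.97710 = 0.406060 u.

0.406 u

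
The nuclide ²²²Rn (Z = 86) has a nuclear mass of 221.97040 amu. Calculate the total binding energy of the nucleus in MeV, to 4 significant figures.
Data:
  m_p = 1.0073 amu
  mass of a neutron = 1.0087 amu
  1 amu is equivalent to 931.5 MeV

1715 MeV

The nucleus contains 86 protons and 222 − 86 = 136 neutrons.
Mass of separated nucleons = 86(1.0073) + 136(1.0087) = 86.6278 + 137.1832 = 223.8110 amu
The mass defect is 223.8110 − 221.97040 = 1.84060 amu.
Binding energy = Δm·c² = 1.84060 × 931.5 MeV/amu = 1714.52 MeV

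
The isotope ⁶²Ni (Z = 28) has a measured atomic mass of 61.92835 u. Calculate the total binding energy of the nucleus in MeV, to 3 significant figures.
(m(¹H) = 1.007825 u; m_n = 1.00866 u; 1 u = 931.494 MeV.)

545 MeV

The nucleus contains 28 protons and 62 − 28 = 34 neutrons.
Σm = 28·m(¹H) + 34·m_n = 28.219100 + 34.29444 = 62.513540 u
Mass defect Δm = 62.513540 − 61.92835 = 0.585190 u
E_B = 0.585190 × 931.494 = 545.101 MeV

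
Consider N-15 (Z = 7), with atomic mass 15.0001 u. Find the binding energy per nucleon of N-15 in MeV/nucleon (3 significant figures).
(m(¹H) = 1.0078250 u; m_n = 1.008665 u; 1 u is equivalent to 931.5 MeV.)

7.70 MeV/nucleon

With 7 protons and 8 neutrons (A = 15):
Total constituent mass: 7 × 1.0078250 + 8 × 1.008665 = 15.1240950 u
Mass defect Δm = 15.1240950 − 15.0001 = 0.1239950 u
Converting to energy: 0.1239950 u × 931.5 MeV/u = 115.501 MeV
BE/A = 115.501 MeV / 15 = 7.700 MeV/nucleon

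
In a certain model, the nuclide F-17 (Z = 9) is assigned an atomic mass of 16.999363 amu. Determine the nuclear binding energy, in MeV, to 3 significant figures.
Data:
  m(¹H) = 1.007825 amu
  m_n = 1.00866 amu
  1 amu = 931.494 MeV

131 MeV

Z = 9, so N = A − Z = 17 − 9 = 8.
Σm = 9·m(¹H) + 8·m_n = 9.070425 + 8.06928 = 17.139705 amu
Δm = 17.139705 − 16.999363 = 0.140342 amu
Binding energy = Δm·c² = 0.140342 × 931.494 MeV/amu = 130.728 MeV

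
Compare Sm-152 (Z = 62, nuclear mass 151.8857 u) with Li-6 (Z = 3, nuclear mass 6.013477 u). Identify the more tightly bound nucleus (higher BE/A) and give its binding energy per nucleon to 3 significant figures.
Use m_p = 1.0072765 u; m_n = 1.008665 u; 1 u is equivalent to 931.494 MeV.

Sm-152: Σm = 62(1.0072765) + 90(1.008665) = 153.2309930 u; Δm = 1.3452930 u; E_B = 1253.1 MeV; E_B/A = 8.244 MeV
Li-6: Σm = 3(1.0072765) + 3(1.008665) = 6.0478245 u; Δm = 0.0343475 u; E_B = 31.994 MeV; E_B/A = 5.332 MeV
Sm-152 has the higher binding energy per nucleon, so it is the more tightly bound nucleus.

Sm-152; 8.24 MeV/nucleon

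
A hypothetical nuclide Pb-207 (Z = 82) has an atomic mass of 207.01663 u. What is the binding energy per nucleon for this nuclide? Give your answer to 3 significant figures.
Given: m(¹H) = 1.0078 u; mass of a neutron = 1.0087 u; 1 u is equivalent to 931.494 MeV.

The nucleus contains 82 protons and 207 − 82 = 125 neutrons.
Mass of separated nucleons = 82(1.0078) + 125(1.0087) = 82.6396 + 126.0875 = 208.7271 u
Mass defect Δm = 208.7271 − 207.01663 = 1.71047 u
Converting to energy: 1.71047 u × 931.494 MeV/u = 1593.29 MeV
Per nucleon: 1593.29 / 207 = 7.697 MeV

7.70 MeV/nucleon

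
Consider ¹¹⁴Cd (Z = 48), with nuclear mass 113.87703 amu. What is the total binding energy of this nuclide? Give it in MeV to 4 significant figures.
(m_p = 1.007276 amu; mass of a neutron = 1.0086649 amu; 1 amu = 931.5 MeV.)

972.6 MeV

With 48 protons and 66 neutrons (A = 114):
Mass of separated nucleons = 48(1.007276) + 66(1.0086649) = 48.349248 + 66.5718834 = 114.9211314 amu
Δm = 114.9211314 − 113.87703 = 1.0441014 amu
Converting to energy: 1.0441014 amu × 931.5 MeV/amu = 972.580 MeV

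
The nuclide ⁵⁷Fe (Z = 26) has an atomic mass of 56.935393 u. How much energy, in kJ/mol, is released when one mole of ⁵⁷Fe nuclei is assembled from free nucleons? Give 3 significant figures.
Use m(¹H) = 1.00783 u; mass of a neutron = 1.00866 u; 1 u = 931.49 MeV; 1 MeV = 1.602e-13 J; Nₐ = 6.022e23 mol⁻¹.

Σm = 26·m(¹H) + 31·m_n = 26.20358 + 31.26846 = 57.47204 u
Δm = 57.47204 − 56.935393 = 0.536647 u
Binding energy = Δm·c² = 0.536647 × 931.49 MeV/u = 499.881 MeV
Per nucleus in joules: 499.881 MeV × 1.602e-13 J/MeV = 8.0081e-11 J
Per mole: 8.0081e-11 J × 6.022e23 mol⁻¹ = 4.8225e+13 J/mol

4.82e+10 kJ/mol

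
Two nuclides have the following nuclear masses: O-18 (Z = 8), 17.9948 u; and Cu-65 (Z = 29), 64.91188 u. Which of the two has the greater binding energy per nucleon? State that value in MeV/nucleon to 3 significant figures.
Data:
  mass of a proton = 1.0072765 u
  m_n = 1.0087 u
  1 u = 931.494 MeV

Cu-65; 8.78 MeV/nucleon

O-18: Σm = 8(1.0072765) + 10(1.0087) = 18.1452120 u; Δm = 0.1504120 u; E_B = 140.11 MeV; E_B/A = 7.784 MeV
Cu-65: Σm = 29(1.0072765) + 36(1.0087) = 65.5242185 u; Δm = 0.6123385 u; E_B = 570.39 MeV; E_B/A = 8.775 MeV
Cu-65 has the higher binding energy per nucleon, so it is the more tightly bound nucleus.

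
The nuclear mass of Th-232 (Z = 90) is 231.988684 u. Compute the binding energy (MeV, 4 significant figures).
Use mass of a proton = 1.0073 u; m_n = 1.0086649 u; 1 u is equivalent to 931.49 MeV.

1769 MeV

Total constituent mass: 90 × 1.0073 + 142 × 1.0086649 = 233.8874158 u
The mass defect is 233.8874158 − 231.988684 = 1.8987318 u.
E_B = 1.8987318 × 931.49 = 1768.65 MeV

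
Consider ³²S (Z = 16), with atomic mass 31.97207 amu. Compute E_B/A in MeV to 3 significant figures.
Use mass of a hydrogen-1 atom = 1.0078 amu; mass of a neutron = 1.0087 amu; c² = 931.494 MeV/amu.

With 16 protons and 16 neutrons (A = 32):
Σm = 16·m(¹H) + 16·m_n = 16.1248 + 16.1392 = 32.2640 amu
Mass defect Δm = 32.2640 − 31.97207 = 0.29193 amu
Converting to energy: 0.29193 amu × 931.494 MeV/amu = 271.931 MeV
Dividing by A = 32 gives 8.498 MeV per nucleon.

8.50 MeV/nucleon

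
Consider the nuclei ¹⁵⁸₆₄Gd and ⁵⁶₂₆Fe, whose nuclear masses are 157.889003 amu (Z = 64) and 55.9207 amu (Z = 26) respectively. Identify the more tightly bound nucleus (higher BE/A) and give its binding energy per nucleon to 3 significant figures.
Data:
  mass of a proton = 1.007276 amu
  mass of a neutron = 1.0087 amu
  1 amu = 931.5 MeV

⁵⁶₂₆Fe; 8.81 MeV/nucleon

¹⁵⁸₆₄Gd: Σm = 64(1.007276) + 94(1.0087) = 159.283464 amu; Δm = 1.394461 amu; E_B = 1298.9 MeV; E_B/A = 8.221 MeV
⁵⁶₂₆Fe: Σm = 26(1.007276) + 30(1.0087) = 56.450176 amu; Δm = 0.529476 amu; E_B = 493.21 MeV; E_B/A = 8.807 MeV
⁵⁶₂₆Fe has the higher binding energy per nucleon, so it is the more tightly bound nucleus.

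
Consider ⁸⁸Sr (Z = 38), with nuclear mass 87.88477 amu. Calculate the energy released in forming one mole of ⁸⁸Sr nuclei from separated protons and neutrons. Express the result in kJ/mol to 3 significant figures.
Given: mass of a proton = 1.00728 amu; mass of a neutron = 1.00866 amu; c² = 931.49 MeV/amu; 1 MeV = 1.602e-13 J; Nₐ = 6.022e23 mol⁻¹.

The nucleus contains 38 protons and 88 − 38 = 50 neutrons.
Mass of separated nucleons = 38(1.00728) + 50(1.00866) = 38.27664 + 50.43300 = 88.70964 amu
The mass defect is 88.70964 − 87.88477 = 0.82487 amu.
E_B = 0.82487 × 931.49 = 768.358 MeV
Per nucleus in joules: 768.358 MeV × 1.602e-13 J/MeV = 1.2309e-10 J
Per mole: 1.2309e-10 J × 6.022e23 mol⁻¹ = 7.4125e+13 J/mol

7.41e+10 kJ/mol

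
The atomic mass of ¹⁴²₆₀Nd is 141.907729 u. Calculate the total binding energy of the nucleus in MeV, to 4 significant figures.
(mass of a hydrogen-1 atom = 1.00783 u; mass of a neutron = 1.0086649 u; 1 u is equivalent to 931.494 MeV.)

Total constituent mass: 60 × 1.00783 + 82 × 1.0086649 = 143.1803218 u
Mass defect Δm = 143.1803218 − 141.907729 = 1.2725928 u
E_B = 1.2725928 × 931.494 = 1185.41 MeV

1185 MeV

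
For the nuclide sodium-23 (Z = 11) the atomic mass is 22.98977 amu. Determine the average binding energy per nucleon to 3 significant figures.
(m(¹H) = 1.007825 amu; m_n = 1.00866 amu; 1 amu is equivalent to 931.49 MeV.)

With 11 protons and 12 neutrons (A = 23):
Σm = 11·m(¹H) + 12·m_n = 11.086075 + 12.10392 = 23.189995 amu
Δm = 23.189995 − 22.98977 = 0.200225 amu
Binding energy = Δm·c² = 0.200225 × 931.49 MeV/amu = 186.508 MeV
Dividing by A = 23 gives 8.109 MeV per nucleon.

8.11 MeV/nucleon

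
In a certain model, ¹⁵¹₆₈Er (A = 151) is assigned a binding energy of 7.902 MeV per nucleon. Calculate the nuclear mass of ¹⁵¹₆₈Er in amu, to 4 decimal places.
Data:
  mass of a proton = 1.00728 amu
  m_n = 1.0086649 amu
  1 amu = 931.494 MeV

150.9333 amu

Total binding energy = 151 × 7.902 = 1193.202 MeV
Mass defect = 1193.202 MeV / (931.494 MeV/amu) = 1.280955 amu
Constituent mass = 68(1.00728) + 83(1.0086649) = 152.2142267 amu
Nuclear mass = 152.2142267 − 1.280955 = 150.9332717 amu ≈ 150.9333 amu (to 4 decimal places)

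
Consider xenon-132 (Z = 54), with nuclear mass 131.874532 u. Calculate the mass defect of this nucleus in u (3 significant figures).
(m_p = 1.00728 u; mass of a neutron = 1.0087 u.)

Z = 54, so N = A − Z = 132 − 54 = 78.
Σm = 54·m_p + 78·m_n = 54.39312 + 78.6786 = 133.07172 u
The mass defect is 133.07172 − 131.874532 = 1.197188 u.

1.20 u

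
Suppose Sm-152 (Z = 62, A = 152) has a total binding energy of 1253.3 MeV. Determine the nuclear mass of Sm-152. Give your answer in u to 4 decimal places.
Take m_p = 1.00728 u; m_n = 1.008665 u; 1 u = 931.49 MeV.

151.8857 u

Mass defect = 1253.3 MeV / (931.49 MeV/u) = 1.345479 u
Constituent mass = 62(1.00728) + 90(1.008665) = 153.231210 u
Nuclear mass = 153.231210 − 1.345479 = 151.885731 u ≈ 151.8857 u (to 4 decimal places)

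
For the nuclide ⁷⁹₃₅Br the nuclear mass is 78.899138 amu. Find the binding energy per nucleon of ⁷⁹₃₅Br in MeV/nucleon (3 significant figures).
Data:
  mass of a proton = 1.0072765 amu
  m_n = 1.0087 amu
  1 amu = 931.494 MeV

8.71 MeV/nucleon

Z = 35, so N = A − Z = 79 − 35 = 44.
Mass of separated nucleons = 35(1.0072765) + 44(1.0087) = 35.2546775 + 44.3828 = 79.6374775 amu
Δm = 79.6374775 − 78.899138 = 0.7383395 amu
Binding energy = Δm·c² = 0.7383395 × 931.494 MeV/amu = 687.759 MeV
Dividing by A = 79 gives 8.706 MeV per nucleon.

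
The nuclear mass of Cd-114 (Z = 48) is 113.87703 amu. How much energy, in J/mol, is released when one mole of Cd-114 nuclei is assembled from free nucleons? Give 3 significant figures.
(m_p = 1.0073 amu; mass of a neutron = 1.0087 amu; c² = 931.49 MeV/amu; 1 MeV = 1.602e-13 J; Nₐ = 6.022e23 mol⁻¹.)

Mass of separated nucleons = 48(1.0073) + 66(1.0087) = 48.3504 + 66.5742 = 114.9246 amu
Mass defect Δm = 114.9246 − 113.87703 = 1.04757 amu
E_B = 1.04757 × 931.49 = 975.801 MeV
Per nucleus in joules: 975.801 MeV × 1.602e-13 J/MeV = 1.5632e-10 J
Per mole: 1.5632e-10 J × 6.022e23 mol⁻¹ = 9.4136e+13 J/mol

9.41e+13 J/mol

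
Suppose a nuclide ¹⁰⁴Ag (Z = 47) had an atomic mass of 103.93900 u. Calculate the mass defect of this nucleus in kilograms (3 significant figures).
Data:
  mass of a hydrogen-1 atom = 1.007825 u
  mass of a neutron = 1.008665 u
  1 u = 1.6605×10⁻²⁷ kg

Z = 47, so N = A − Z = 104 − 47 = 57.
Σm = 47·m(¹H) + 57·m_n = 47.367775 + 57.493905 = 104.861680 u
The mass defect is 104.861680 − 103.93900 = 0.922680 u.
In SI units: 0.922680 u × 1.6605×10⁻²⁷ kg/u = 1.5321e-27 kg

1.53e-27 kg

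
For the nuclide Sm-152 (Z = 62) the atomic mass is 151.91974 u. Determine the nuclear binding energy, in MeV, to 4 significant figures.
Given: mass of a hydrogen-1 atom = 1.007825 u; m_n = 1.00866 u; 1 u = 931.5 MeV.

The nucleus contains 62 protons and 152 − 62 = 90 neutrons.
Σm = 62·m(¹H) + 90·m_n = 62.485150 + 90.77940 = 153.264550 u
Mass defect Δm = 153.264550 − 151.91974 = 1.344810 u
Converting to energy: 1.344810 u × 931.5 MeV/u = 1252.69 MeV

1253 MeV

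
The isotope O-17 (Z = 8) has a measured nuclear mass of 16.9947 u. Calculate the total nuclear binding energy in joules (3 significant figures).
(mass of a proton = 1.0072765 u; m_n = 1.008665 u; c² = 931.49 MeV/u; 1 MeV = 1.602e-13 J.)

Σm = 8·m_p + 9·m_n = 8.0582120 + 9.077985 = 17.1361970 u
Mass defect Δm = 17.1361970 − 16.9947 = 0.1414970 u
E_B = 0.1414970 × 931.49 = 131.803 MeV
In joules: 131.803 MeV × 1.602e-13 J/MeV = 2.1115e-11 J

2.11e-11 J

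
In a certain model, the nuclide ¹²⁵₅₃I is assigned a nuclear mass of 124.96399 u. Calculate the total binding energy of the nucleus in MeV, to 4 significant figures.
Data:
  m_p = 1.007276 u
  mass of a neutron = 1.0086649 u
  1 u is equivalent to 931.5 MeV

973.9 MeV

Σm = 53·m_p + 72·m_n = 53.385628 + 72.6238728 = 126.0095008 u
Mass defect Δm = 126.0095008 − 124.96399 = 1.0455108 u
Binding energy = Δm·c² = 1.0455108 × 931.5 MeV/u = 973.893 MeV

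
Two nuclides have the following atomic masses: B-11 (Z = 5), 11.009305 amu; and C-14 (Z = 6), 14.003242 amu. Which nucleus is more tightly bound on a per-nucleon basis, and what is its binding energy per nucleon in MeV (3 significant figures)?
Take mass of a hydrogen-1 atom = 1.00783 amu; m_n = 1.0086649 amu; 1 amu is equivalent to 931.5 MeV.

C-14; 7.52 MeV/nucleon

B-11: Σm = 5(1.00783) + 6(1.0086649) = 11.0911394 amu; Δm = 0.0818344 amu; E_B = 76.229 MeV; E_B/A = 6.930 MeV
C-14: Σm = 6(1.00783) + 8(1.0086649) = 14.1162992 amu; Δm = 0.1130572 amu; E_B = 105.31 MeV; E_B/A = 7.522 MeV
C-14 has the higher binding energy per nucleon, so it is the more tightly bound nucleus.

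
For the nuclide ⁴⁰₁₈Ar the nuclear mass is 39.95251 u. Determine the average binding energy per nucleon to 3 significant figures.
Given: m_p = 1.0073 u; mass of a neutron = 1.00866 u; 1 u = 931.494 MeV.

8.60 MeV/nucleon

With 18 protons and 22 neutrons (A = 40):
Σm = 18·m_p + 22·m_n = 18.1314 + 22.19052 = 40.32192 u
The mass defect is 40.32192 − 39.95251 = 0.36941 u.
Binding energy = Δm·c² = 0.36941 × 931.494 MeV/u = 344.103 MeV
Per nucleon: 344.103 / 40 = 8.603 MeV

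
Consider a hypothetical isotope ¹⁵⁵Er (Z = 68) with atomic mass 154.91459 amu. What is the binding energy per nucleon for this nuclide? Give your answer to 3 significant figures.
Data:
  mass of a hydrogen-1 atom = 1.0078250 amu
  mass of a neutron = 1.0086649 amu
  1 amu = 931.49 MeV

8.24 MeV/nucleon

Z = 68, so N = A − Z = 155 − 68 = 87.
Σm = 68·m(¹H) + 87·m_n = 68.5321000 + 87.7538463 = 156.2859463 amu
Mass defect Δm = 156.2859463 − 154.91459 = 1.3713563 amu
Binding energy = Δm·c² = 1.3713563 × 931.49 MeV/amu = 1277.40 MeV
BE/A = 1277.40 MeV / 155 = 8.241 MeV/nucleon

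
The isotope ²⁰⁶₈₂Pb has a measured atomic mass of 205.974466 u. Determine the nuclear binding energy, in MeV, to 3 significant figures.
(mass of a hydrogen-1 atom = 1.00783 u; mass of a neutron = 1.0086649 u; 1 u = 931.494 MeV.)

1620 MeV

Z = 82, so N = A − Z = 206 − 82 = 124.
Total constituent mass: 82 × 1.00783 + 124 × 1.0086649 = 207.7165076 u
Mass defect Δm = 207.7165076 − 205.974466 = 1.7420416 u
Binding energy = Δm·c² = 1.7420416 × 931.494 MeV/u = 1622.70 MeV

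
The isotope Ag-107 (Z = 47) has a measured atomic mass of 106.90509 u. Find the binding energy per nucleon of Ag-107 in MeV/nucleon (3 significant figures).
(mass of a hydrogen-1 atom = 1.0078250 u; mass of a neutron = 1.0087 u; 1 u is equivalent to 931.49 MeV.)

Mass of separated nucleons = 47(1.0078250) + 60(1.0087) = 47.3677750 + 60.5220 = 107.8897750 u
Mass defect Δm = 107.8897750 − 106.90509 = 0.9846850 u
Binding energy = Δm·c² = 0.9846850 × 931.49 MeV/u = 917.224 MeV
Per nucleon: 917.224 / 107 = 8.572 MeV

8.57 MeV/nucleon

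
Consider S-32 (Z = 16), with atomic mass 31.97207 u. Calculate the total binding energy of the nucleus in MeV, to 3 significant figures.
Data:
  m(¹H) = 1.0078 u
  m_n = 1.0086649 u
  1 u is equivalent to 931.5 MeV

Σm = 16·m(¹H) + 16·m_n = 16.1248 + 16.1386384 = 32.2634384 u
Δm = 32.2634384 − 31.97207 = 0.2913684 u
Converting to energy: 0.2913684 u × 931.5 MeV/u = 271.410 MeV

271 MeV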